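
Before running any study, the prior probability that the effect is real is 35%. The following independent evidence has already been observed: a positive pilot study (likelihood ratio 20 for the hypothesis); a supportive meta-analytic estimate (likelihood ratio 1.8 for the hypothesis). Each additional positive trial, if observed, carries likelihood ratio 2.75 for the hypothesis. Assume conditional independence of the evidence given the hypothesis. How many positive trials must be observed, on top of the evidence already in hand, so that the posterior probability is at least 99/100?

Prior odds = 0.35/0.65 = 7/13.
Combined Bayes factor of the evidence already in hand = 20 × 1.8 = 36.
Odds after that evidence = (7/13) × 36 = 252/13.
Target odds = 0.99/0.01 = 99.
Need 2.75ⁿ ≥ 99 ÷ (252/13) = 143/28.
2.75¹ = 2.75 falls short of 143/28 but 2.75² = 7.5625 reaches it, so n = 2.

2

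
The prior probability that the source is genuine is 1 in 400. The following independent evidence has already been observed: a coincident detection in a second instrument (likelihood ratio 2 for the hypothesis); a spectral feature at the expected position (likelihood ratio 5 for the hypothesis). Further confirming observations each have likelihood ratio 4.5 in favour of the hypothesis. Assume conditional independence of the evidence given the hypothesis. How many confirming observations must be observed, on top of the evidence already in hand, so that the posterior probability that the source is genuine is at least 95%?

5

Prior odds = 0.0025/0.9975 = 1/399.
Combined Bayes factor of the evidence already in hand = 2 × 5 = 10.
Odds after that evidence = (1/399) × 10 = 10/399.
Target odds = 0.95/0.05 = 19.
Need 4.5ⁿ ≥ 19 ÷ (10/399) = 758.1.
4.5⁴ = 410.0625 falls short of 758.1 but 4.5⁵ = 1845.28125 reaches it, so n = 5.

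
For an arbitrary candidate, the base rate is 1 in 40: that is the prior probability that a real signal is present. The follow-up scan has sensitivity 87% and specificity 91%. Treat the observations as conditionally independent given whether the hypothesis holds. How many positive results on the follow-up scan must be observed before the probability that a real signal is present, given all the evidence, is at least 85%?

3

Prior odds: 0.025 ÷ 0.975 = 1/39.
False-positive rate = 1 − 0.91 = 0.09; likelihood ratio of a positive = 0.87/0.09 = 29/3.
Target posterior odds = 0.85/0.15 = 17/3.
Need (1/39) × (29/3)ⁿ ≥ 17/3, i.e. (29/3)ⁿ ≥ 221.
(29/3)² = 841/9 falls short of 221 but (29/3)³ = 24389/27 reaches it, so n = 3.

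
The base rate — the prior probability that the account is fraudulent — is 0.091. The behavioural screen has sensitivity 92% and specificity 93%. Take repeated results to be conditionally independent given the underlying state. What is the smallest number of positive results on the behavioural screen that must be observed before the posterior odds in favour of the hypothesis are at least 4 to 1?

2

Prior odds = 0.091/0.909 = 91/909.
False-positive rate = 1 − 0.93 = 0.07; likelihood ratio of a positive = 0.92/0.07 = 92/7.
Target odds = 4.
Require (92/7)ⁿ ≥ 4 ÷ (91/909) = 3636/91.
(92/7)¹ = 92/7 falls short of 3636/91 but (92/7)² = 8464/49 reaches it, so n = 2.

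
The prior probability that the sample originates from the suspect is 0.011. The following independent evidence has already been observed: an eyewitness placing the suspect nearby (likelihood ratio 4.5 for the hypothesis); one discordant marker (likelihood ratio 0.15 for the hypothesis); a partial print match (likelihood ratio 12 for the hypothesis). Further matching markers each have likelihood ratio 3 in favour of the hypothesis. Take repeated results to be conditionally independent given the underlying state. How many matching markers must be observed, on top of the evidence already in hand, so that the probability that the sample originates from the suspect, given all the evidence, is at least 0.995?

Prior odds = 0.011/0.989 = 11/989.
Combined Bayes factor of the evidence already in hand = 4.5 × 0.15 × 12 = 8.1.
Odds after that evidence = (11/989) × 8.1 = 891/9890.
Target odds = 0.995/0.005 = 199.
Need 3ⁿ ≥ 199 ÷ (891/9890) = 1968110/891.
3⁷ = 2187 falls short of 1968110/891 but 3⁸ = 6561 reaches it, so n = 8.

8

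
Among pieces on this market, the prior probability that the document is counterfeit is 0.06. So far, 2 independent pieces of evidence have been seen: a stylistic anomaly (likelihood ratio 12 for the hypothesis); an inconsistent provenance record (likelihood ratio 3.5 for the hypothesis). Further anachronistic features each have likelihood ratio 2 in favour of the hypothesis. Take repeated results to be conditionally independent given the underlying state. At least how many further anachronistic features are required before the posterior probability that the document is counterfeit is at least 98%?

5

Prior odds = 0.06/0.94 = 3/47.
Combined Bayes factor of the evidence already in hand = 12 × 3.5 = 42.
Odds after that evidence = (3/47) × 42 = 126/47.
Target odds = 0.98/0.02 = 49.
Need 2ⁿ ≥ 49 ÷ (126/47) = 329/18.
2⁴ = 16 falls short of 329/18 but 2⁵ = 32 reaches it, so n = 5.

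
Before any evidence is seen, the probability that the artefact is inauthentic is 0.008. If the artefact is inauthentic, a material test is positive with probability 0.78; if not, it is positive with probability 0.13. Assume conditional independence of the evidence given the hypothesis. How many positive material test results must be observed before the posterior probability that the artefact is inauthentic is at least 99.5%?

6

Prior odds = 0.008/0.992 = 1/124.
Likelihood ratio of a positive = 0.78/0.13 = 6.
Target posterior odds = 0.995/0.005 = 199.
Require 6ⁿ ≥ 199 ÷ (1/124) = 24676.
6⁵ = 7776 falls short of 24676 but 6⁶ = 46656 reaches it, so n = 6.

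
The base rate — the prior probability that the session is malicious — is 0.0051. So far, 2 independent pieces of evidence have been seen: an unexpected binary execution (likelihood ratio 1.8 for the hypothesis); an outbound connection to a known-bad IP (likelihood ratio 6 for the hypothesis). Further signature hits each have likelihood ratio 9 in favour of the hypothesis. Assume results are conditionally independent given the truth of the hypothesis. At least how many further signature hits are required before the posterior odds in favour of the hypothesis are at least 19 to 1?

3

Prior odds = 0.0051/0.9949 = 51/9949.
Combined Bayes factor of the evidence already in hand = 1.8 × 6 = 10.8.
Odds after that evidence = (51/9949) × 10.8 = 2754/49745.
Target odds = 19.
Need 9ⁿ ≥ 19 ÷ (2754/49745) = 945155/2754.
9² = 81 falls short of 945155/2754 but 9³ = 729 reaches it, so n = 3.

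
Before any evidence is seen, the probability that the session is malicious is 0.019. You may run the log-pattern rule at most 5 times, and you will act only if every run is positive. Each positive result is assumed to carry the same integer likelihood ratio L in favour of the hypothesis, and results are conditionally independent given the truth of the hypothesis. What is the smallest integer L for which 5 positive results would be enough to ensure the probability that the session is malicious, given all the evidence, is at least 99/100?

6

Prior odds = 0.019/0.981 = 19/981.
Target odds = 0.99/0.01 = 99.
Need L⁵ ≥ 99 ÷ (19/981) = 97119/19.
5⁵ = 3125 < 97119/19 ≤ 7776 = 6⁵, so L = 6.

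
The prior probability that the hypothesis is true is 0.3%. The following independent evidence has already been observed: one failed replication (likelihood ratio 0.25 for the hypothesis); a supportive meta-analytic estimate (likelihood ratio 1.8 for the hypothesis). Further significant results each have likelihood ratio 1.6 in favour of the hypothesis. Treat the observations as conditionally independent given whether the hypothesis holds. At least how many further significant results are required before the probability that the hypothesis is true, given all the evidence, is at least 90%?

19

Prior odds = 0.003/0.997 = 3/997.
Combined Bayes factor of the evidence already in hand = 0.25 × 1.8 = 0.45.
Odds after that evidence = (3/997) × 0.45 = 27/19940.
Target odds = 0.9/0.1 = 9.
Need 1.6ⁿ ≥ 9 ÷ (27/19940) = 19940/3.
1.6¹⁸ ≈4722.37 falls short of 19940/3 but 1.6¹⁹ ≈7555.79 reaches it, so n = 19.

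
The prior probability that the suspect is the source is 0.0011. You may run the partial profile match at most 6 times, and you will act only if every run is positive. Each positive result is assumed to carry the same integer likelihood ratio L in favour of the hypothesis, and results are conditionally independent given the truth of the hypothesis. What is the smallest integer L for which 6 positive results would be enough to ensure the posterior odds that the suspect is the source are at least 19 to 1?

6

Prior odds = 0.0011/0.9989 = 11/9989.
Target odds = 19.
Need L⁶ ≥ 19 ÷ (11/9989) = 189791/11.
5⁶ = 15625 < 189791/11 ≤ 46656 = 6⁶, so L = 6.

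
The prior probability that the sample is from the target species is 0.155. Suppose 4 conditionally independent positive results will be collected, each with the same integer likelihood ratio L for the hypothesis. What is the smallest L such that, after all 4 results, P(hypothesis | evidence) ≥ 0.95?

Prior odds = 0.155/0.845 = 31/169.
Target odds = 0.95/0.05 = 19.
Need L⁴ ≥ 19 ÷ (31/169) = 3211/31.
3⁴ = 81 < 3211/31 ≤ 256 = 4⁴, so L = 4.

4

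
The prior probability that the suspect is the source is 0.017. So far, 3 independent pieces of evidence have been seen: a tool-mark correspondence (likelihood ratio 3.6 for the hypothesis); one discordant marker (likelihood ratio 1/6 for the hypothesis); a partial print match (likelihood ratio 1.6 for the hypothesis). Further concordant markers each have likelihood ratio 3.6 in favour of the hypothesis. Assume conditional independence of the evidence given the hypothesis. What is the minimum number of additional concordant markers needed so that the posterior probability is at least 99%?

7

Prior odds = 0.017/0.983 = 17/983.
Combined Bayes factor of the evidence already in hand = 3.6 × (1/6) × 1.6 = 0.96.
Odds after that evidence = (17/983) × 0.96 = 408/24575.
Target odds = 0.99/0.01 = 99.
Need 3.6ⁿ ≥ 99 ÷ (408/24575) = 810975/136.
3.6⁶ = 34012224/15625 falls short of 810975/136 but 3.6⁷ = 612220032/78125 reaches it, so n = 7.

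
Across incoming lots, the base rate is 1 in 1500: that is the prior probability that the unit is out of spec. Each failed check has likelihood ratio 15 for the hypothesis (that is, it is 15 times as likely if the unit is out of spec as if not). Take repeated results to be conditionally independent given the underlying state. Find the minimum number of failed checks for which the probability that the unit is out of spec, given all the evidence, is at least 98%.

5

Prior odds: (1/1500) ÷ (1499/1500) = 1/1499.
Likelihood ratio per failed check = 15.
Target odds: 0.98 ÷ 0.02 = 49.
Need (1/1499) × 15ⁿ ≥ 49, i.e. 15ⁿ ≥ 73451.
15⁴ = 50625 falls short of 73451 but 15⁵ = 759375 reaches it, so n = 5.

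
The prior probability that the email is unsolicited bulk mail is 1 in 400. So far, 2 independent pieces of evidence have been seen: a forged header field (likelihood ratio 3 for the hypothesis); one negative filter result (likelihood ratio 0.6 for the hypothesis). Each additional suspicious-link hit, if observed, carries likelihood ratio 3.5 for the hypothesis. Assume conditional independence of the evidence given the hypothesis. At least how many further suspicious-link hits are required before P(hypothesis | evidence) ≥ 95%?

7

Prior odds = 0.0025/0.9975 = 1/399.
Combined Bayes factor of the evidence already in hand = 3 × 0.6 = 1.8.
Odds after that evidence = (1/399) × 1.8 = 3/665.
Target odds = 0.95/0.05 = 19.
Need 3.5ⁿ ≥ 19 ÷ (3/665) = 12635/3.
3.5⁶ = 1838.265625 falls short of 12635/3 but 3.5⁷ = 823543/128 reaches it, so n = 7.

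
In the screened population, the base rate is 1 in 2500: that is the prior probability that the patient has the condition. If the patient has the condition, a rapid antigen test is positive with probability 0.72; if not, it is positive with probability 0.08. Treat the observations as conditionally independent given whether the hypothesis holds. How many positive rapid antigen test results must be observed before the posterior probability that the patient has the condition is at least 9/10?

5

Prior odds: 0.0004 ÷ 0.9996 = 1/2499.
Likelihood ratio of a positive = 0.72/0.08 = 9.
Target posterior odds = 0.9/0.1 = 9.
Require 9ⁿ ≥ 9 ÷ (1/2499) = 22491.
9⁴ = 6561 falls short of 22491 but 9⁵ = 59049 reaches it, so n = 5.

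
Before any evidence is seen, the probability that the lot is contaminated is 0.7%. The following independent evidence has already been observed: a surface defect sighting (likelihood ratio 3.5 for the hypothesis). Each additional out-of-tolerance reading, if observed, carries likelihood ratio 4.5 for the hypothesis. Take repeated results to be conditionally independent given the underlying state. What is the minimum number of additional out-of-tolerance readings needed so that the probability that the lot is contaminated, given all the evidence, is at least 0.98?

6

Prior odds = 0.007/0.993 = 7/993.
Bayes factor of the evidence already in hand = 3.5.
Odds after that evidence = (7/993) × 3.5 = 49/1986.
Target odds = 0.98/0.02 = 49.
Need 4.5ⁿ ≥ 49 ÷ (49/1986) = 1986.
4.5⁵ = 1845.28125 falls short of 1986 but 4.5⁶ = 8303.765625 reaches it, so n = 6.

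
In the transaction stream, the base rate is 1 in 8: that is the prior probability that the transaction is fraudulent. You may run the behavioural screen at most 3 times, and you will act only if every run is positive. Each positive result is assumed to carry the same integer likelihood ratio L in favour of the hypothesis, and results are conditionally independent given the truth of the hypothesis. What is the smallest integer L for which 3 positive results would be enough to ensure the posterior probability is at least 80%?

4

Prior odds = 0.125/0.875 = 1/7.
Target odds = 0.8/0.2 = 4.
Need L³ ≥ 4 ÷ (1/7) = 28.
3³ = 27 < 28 ≤ 64 = 4³, so L = 4.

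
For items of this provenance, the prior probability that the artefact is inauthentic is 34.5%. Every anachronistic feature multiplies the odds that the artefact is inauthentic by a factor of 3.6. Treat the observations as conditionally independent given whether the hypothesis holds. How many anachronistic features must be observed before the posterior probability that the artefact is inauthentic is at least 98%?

Prior odds = 0.345/0.655 = 69/131.
Likelihood ratio per anachronistic feature = 3.6.
Target odds: 0.98 ÷ 0.02 = 49.
Require 3.6ⁿ ≥ 49 ÷ (69/131) = 6419/69.
3.6³ = 46.656 falls short of 6419/69 but 3.6⁴ = 167.9616 reaches it, so n = 4.

4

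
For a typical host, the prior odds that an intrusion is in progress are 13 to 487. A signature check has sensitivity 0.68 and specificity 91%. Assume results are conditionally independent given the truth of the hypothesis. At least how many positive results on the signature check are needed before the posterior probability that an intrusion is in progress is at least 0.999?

Prior odds = 13/487.
False-positive rate = 1 − 0.91 = 0.09; likelihood ratio of a positive = 0.68/0.09 = 68/9.
Target odds: 0.999 ÷ 0.001 = 999.
Require (68/9)ⁿ ≥ 999 ÷ (13/487) = 486513/13.
(68/9)⁵ ≈24622.5 falls short of 486513/13 but (68/9)⁶ ≈186037 reaches it, so n = 6.

6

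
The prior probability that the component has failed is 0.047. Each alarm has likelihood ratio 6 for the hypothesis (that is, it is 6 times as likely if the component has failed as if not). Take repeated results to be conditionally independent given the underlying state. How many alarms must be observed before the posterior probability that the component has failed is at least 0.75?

Prior odds: 0.047 ÷ 0.953 = 47/953.
Likelihood ratio per alarm = 6.
Target posterior odds = 0.75/0.25 = 3.
Need (47/953) × 6ⁿ ≥ 3, i.e. 6ⁿ ≥ 2859/47.
6² = 36 falls short of 2859/47 but 6³ = 216 reaches it, so n = 3.

3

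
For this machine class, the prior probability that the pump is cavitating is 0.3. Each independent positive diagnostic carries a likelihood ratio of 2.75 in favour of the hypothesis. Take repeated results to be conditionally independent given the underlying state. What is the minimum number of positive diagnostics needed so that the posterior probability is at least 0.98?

Prior odds: 0.3 ÷ 0.7 = 3/7.
Likelihood ratio per positive diagnostic = 2.75.
Target posterior odds = 0.98/0.02 = 49.
Need (3/7) × 2.75ⁿ ≥ 49, i.e. 2.75ⁿ ≥ 343/3.
2.75⁴ = 57.19140625 falls short of 343/3 but 2.75⁵ = 161051/1024 reaches it, so n = 5.

5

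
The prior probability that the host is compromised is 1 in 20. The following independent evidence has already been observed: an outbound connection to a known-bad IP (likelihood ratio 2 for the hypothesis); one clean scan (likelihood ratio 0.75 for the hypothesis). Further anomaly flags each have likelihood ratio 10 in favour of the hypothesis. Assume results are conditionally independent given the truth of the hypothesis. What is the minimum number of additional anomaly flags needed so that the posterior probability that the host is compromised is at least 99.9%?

Prior odds = 0.05/0.95 = 1/19.
Combined Bayes factor of the evidence already in hand = 2 × 0.75 = 1.5.
Odds after that evidence = (1/19) × 1.5 = 3/38.
Target odds = 0.999/0.001 = 999.
Need 10ⁿ ≥ 999 ÷ (3/38) = 12654.
10⁴ = 10000 falls short of 12654 but 10⁵ = 100000 reaches it, so n = 5.

5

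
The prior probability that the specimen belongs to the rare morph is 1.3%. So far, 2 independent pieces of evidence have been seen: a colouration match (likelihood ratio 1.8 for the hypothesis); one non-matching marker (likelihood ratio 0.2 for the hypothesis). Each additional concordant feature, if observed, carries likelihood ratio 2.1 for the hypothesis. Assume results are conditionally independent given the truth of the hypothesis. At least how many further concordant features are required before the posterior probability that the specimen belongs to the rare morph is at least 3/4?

9

Prior odds = 0.013/0.987 = 13/987.
Combined Bayes factor of the evidence already in hand = 1.8 × 0.2 = 0.36.
Odds after that evidence = (13/987) × 0.36 = 39/8225.
Target odds = 0.75/0.25 = 3.
Need 2.1ⁿ ≥ 3 ÷ (39/8225) = 8225/13.
2.1⁸ ≈378.229 falls short of 8225/13 but 2.1⁹ ≈794.28 reaches it, so n = 9.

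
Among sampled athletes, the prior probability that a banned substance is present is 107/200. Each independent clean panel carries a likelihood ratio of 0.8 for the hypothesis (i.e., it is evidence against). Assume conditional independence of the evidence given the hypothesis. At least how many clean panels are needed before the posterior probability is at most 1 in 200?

Prior odds = 0.535/0.465 = 107/93.
Likelihood ratio per clean panel = 0.8.
Target odds: 0.005 ÷ 0.995 = 1/199.
Require 0.8ⁿ ≤ 1/199 ÷ (107/93) = 93/21293.
0.8²⁴ ≈0.00472237 is still above 93/21293 but 0.8²⁵ ≈0.00377789 is at or below it, so n = 25.

25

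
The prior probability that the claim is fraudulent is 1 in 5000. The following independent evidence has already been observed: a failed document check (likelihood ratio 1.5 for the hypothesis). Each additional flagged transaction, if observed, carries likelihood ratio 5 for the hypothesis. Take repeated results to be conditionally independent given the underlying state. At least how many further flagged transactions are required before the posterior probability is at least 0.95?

Prior odds = 0.0002/0.9998 = 1/4999.
Bayes factor of the evidence already in hand = 1.5.
Odds after that evidence = (1/4999) × 1.5 = 3/9998.
Target odds = 0.95/0.05 = 19.
Need 5ⁿ ≥ 19 ÷ (3/9998) = 189962/3.
5⁶ = 15625 falls short of 189962/3 but 5⁷ = 78125 reaches it, so n = 7.

7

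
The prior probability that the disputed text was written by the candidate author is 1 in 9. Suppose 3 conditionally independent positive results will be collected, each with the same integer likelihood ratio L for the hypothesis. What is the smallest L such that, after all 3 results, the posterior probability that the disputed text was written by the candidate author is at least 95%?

6

Prior odds = (1/9)/(8/9) = 0.125.
Target odds = 0.95/0.05 = 19.
Need L³ ≥ 19 ÷ 0.125 = 152.
5³ = 125 < 152 ≤ 216 = 6³, so L = 6.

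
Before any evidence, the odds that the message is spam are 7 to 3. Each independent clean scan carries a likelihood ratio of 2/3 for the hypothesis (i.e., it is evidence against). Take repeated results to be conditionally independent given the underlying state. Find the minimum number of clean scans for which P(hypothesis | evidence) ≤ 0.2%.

Prior odds = 7/3.
Likelihood ratio per clean scan = 2/3.
Target posterior odds = 0.002/0.998 = 1/499.
Require (2/3)ⁿ ≤ 1/499 ÷ (7/3) = 3/3493.
(2/3)¹⁷ = 131072/129140163 is still above 3/3493 but (2/3)¹⁸ = 262144/387420489 is at or below it, so n = 18.

18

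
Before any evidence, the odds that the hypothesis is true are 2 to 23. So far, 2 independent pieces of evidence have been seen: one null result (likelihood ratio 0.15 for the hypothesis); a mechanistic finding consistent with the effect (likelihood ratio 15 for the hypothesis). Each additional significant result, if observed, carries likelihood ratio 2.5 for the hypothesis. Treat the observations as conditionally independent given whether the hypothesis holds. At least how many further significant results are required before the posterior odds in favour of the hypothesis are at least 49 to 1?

7

Prior odds = 2/23.
Combined Bayes factor of the evidence already in hand = 0.15 × 15 = 2.25.
Odds after that evidence = (2/23) × 2.25 = 9/46.
Target odds = 49.
Need 2.5ⁿ ≥ 49 ÷ (9/46) = 2254/9.
2.5⁶ = 244.140625 falls short of 2254/9 but 2.5⁷ = 610.3515625 reaches it, so n = 7.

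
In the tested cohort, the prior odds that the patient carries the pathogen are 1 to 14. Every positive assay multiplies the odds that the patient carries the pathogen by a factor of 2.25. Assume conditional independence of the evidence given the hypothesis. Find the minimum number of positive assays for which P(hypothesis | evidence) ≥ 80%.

5

Prior odds = 1/14.
Likelihood ratio per positive assay = 2.25.
Target odds: 0.8 ÷ 0.2 = 4.
Need (1/14) × 2.25ⁿ ≥ 4, i.e. 2.25ⁿ ≥ 56.
2.25⁴ = 25.62890625 falls short of 56 but 2.25⁵ = 59049/1024 reaches it, so n = 5.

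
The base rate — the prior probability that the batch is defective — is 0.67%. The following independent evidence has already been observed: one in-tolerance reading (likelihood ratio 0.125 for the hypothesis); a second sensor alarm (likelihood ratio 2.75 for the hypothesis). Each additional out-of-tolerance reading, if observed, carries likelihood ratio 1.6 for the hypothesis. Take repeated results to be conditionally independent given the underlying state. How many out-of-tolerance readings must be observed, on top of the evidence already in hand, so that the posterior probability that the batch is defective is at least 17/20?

17

Prior odds = 0.0067/0.9933 = 67/9933.
Combined Bayes factor of the evidence already in hand = 0.125 × 2.75 = 0.34375.
Odds after that evidence = (67/9933) × 0.34375 = 67/28896.
Target odds = 0.85/0.15 = 17/3.
Need 1.6ⁿ ≥ 17/3 ÷ (67/28896) = 163744/67.
1.6¹⁶ ≈1844.67 falls short of 163744/67 but 1.6¹⁷ ≈2951.48 reaches it, so n = 17.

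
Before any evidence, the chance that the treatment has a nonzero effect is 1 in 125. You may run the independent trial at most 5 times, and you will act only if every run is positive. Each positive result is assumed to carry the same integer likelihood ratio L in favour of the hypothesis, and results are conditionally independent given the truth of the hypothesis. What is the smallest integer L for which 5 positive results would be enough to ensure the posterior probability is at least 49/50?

Prior odds = 0.008/0.992 = 1/124.
Target odds = 0.98/0.02 = 49.
Need L⁵ ≥ 49 ÷ (1/124) = 6076.
5⁵ = 3125 < 6076 ≤ 7776 = 6⁵, so L = 6.

6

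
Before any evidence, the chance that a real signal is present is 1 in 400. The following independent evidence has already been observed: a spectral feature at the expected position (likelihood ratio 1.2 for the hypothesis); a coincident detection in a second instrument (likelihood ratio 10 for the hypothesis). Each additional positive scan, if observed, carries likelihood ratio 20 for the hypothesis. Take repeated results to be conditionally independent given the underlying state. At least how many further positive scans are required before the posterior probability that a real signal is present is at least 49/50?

Prior odds = 0.0025/0.9975 = 1/399.
Combined Bayes factor of the evidence already in hand = 1.2 × 10 = 12.
Odds after that evidence = (1/399) × 12 = 4/133.
Target odds = 0.98/0.02 = 49.
Need 20ⁿ ≥ 49 ÷ (4/133) = 1629.25.
20² = 400 falls short of 1629.25 but 20³ = 8000 reaches it, so n = 3.

3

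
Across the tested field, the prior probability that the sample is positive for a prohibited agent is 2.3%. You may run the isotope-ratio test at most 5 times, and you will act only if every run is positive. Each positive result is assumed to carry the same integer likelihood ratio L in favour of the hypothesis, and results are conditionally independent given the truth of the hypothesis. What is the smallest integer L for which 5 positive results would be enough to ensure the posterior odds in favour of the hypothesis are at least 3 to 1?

3

Prior odds = 0.023/0.977 = 23/977.
Target odds = 3.
Need L⁵ ≥ 3 ÷ (23/977) = 2931/23.
2⁵ = 32 < 2931/23 ≤ 243 = 3⁵, so L = 3.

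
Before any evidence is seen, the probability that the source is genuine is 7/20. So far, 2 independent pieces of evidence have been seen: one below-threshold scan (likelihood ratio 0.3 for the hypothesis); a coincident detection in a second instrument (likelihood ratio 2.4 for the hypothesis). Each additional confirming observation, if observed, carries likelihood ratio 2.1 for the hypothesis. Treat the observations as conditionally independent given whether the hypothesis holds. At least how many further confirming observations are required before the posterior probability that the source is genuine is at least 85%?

4

Prior odds = 0.35/0.65 = 7/13.
Combined Bayes factor of the evidence already in hand = 0.3 × 2.4 = 0.72.
Odds after that evidence = (7/13) × 0.72 = 126/325.
Target odds = 0.85/0.15 = 17/3.
Need 2.1ⁿ ≥ 17/3 ÷ (126/325) = 5525/378.
2.1³ = 9.261 falls short of 5525/378 but 2.1⁴ = 19.4481 reaches it, so n = 4.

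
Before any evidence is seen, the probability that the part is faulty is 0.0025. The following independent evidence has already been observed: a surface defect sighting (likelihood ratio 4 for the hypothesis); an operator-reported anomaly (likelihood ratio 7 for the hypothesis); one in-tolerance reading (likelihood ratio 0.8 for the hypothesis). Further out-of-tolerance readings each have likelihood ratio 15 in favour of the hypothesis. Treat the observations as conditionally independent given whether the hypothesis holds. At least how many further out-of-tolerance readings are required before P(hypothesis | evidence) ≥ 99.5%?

Prior odds = 0.0025/0.9975 = 1/399.
Combined Bayes factor of the evidence already in hand = 4 × 7 × 0.8 = 22.4.
Odds after that evidence = (1/399) × 22.4 = 16/285.
Target odds = 0.995/0.005 = 199.
Need 15ⁿ ≥ 199 ÷ (16/285) = 3544.6875.
15³ = 3375 falls short of 3544.6875 but 15⁴ = 50625 reaches it, so n = 4.

4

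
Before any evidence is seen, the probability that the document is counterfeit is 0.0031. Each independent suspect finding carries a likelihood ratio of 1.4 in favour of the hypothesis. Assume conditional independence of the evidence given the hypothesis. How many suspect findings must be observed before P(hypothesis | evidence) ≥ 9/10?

24

Prior odds = 0.0031/0.9969 = 31/9969.
Likelihood ratio per suspect finding = 1.4.
Target odds: 0.9 ÷ 0.1 = 9.
Require 1.4ⁿ ≥ 9 ÷ (31/9969) = 89721/31.
1.4²³ ≈2295.86 falls short of 89721/31 but 1.4²⁴ ≈3214.2 reaches it, so n = 24.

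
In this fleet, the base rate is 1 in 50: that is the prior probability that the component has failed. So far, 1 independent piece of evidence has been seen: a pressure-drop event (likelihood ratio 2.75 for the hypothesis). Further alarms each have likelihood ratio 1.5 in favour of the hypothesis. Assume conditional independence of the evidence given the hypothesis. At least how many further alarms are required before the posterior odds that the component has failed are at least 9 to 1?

13

Prior odds = 0.02/0.98 = 1/49.
Bayes factor of the evidence already in hand = 2.75.
Odds after that evidence = (1/49) × 2.75 = 11/196.
Target odds = 9.
Need 1.5ⁿ ≥ 9 ÷ (11/196) = 1764/11.
1.5¹² = 531441/4096 falls short of 1764/11 but 1.5¹³ = 1594323/8192 reaches it, so n = 13.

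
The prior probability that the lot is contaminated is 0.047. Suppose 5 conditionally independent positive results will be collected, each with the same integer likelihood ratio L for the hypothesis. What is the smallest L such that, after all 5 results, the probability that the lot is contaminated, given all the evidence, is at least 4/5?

Prior odds = 0.047/0.953 = 47/953.
Target odds = 0.8/0.2 = 4.
Need L⁵ ≥ 4 ÷ (47/953) = 3812/47.
2⁵ = 32 < 3812/47 ≤ 243 = 3⁵, so L = 3.

3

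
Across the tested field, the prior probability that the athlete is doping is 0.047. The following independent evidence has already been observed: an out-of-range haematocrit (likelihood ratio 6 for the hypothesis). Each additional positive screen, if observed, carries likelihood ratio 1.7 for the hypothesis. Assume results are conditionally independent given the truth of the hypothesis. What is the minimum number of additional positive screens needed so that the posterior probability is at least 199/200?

13

Prior odds = 0.047/0.953 = 47/953.
Bayes factor of the evidence already in hand = 6.
Odds after that evidence = (47/953) × 6 = 282/953.
Target odds = 0.995/0.005 = 199.
Need 1.7ⁿ ≥ 199 ÷ (282/953) = 189647/282.
1.7¹² ≈582.622 falls short of 189647/282 but 1.7¹³ ≈990.458 reaches it, so n = 13.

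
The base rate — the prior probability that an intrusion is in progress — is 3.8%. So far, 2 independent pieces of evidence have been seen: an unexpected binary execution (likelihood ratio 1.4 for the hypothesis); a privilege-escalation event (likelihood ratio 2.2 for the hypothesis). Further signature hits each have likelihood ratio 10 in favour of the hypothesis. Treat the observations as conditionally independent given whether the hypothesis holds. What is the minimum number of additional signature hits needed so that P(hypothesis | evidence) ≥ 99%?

Prior odds = 0.038/0.962 = 19/481.
Combined Bayes factor of the evidence already in hand = 1.4 × 2.2 = 3.08.
Odds after that evidence = (19/481) × 3.08 = 1463/12025.
Target odds = 0.99/0.01 = 99.
Need 10ⁿ ≥ 99 ÷ (1463/12025) = 108225/133.
10² = 100 falls short of 108225/133 but 10³ = 1000 reaches it, so n = 3.

3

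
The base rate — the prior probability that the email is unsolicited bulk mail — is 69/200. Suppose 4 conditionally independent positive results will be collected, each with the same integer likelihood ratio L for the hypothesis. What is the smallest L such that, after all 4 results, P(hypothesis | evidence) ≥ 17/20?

Prior odds = 0.345/0.655 = 69/131.
Target odds = 0.85/0.15 = 17/3.
Need L⁴ ≥ 17/3 ÷ (69/131) = 2227/207.
1⁴ = 1 < 2227/207 ≤ 16 = 2⁴, so L = 2.

2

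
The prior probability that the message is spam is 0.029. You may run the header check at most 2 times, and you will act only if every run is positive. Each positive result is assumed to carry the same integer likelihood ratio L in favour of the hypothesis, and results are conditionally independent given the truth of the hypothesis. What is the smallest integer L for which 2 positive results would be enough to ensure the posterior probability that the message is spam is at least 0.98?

Prior odds = 0.029/0.971 = 29/971.
Target odds = 0.98/0.02 = 49.
Need L² ≥ 49 ÷ (29/971) = 47579/29.
40² = 1600 < 47579/29 ≤ 1681 = 41², so L = 41.

41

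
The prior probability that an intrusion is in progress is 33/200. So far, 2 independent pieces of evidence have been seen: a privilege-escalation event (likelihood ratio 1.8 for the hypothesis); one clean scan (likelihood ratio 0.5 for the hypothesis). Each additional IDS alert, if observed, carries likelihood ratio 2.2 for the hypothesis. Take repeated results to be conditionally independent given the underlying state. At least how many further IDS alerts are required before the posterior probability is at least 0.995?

9

Prior odds = 0.165/0.835 = 33/167.
Combined Bayes factor of the evidence already in hand = 1.8 × 0.5 = 0.9.
Odds after that evidence = (33/167) × 0.9 = 297/1670.
Target odds = 0.995/0.005 = 199.
Need 2.2ⁿ ≥ 199 ÷ (297/1670) = 332330/297.
2.2⁸ = 214358881/390625 falls short of 332330/297 but 2.2⁹ ≈1207.27 reaches it, so n = 9.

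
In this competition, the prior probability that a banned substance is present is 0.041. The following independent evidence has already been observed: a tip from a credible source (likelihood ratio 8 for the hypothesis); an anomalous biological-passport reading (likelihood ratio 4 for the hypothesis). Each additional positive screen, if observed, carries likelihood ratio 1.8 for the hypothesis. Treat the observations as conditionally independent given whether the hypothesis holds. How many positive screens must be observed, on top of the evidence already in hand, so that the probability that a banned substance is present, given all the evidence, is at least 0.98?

7

Prior odds = 0.041/0.959 = 41/959.
Combined Bayes factor of the evidence already in hand = 8 × 4 = 32.
Odds after that evidence = (41/959) × 32 = 1312/959.
Target odds = 0.98/0.02 = 49.
Need 1.8ⁿ ≥ 49 ÷ (1312/959) = 46991/1312.
1.8⁶ = 531441/15625 falls short of 46991/1312 but 1.8⁷ = 4782969/78125 reaches it, so n = 7.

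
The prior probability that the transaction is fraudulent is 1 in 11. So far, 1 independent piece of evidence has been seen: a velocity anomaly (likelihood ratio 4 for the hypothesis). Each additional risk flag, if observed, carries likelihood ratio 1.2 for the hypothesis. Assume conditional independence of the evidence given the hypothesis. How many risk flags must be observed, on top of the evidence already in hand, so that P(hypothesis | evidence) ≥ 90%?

Prior odds = (1/11)/(10/11) = 0.1.
Bayes factor of the evidence already in hand = 4.
Odds after that evidence = 0.1 × 4 = 0.4.
Target odds = 0.9/0.1 = 9.
Need 1.2ⁿ ≥ 9 ÷ 0.4 = 22.5.
1.2¹⁷ ≈22.1861 falls short of 22.5 but 1.2¹⁸ ≈26.6233 reaches it, so n = 18.

18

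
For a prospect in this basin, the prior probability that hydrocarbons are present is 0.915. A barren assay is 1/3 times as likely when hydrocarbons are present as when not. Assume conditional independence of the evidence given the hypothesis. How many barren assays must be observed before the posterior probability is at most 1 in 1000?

Prior odds = 0.915/0.085 = 183/17.
Likelihood ratio per barren assay = 1/3.
Target odds: 0.001 ÷ 0.999 = 1/999.
Require (1/3)ⁿ ≤ 1/999 ÷ (183/17) = 17/182817.
(1/3)⁸ = 1/6561 is still above 17/182817 but (1/3)⁹ = 1/19683 is at or below it, so n = 9.

9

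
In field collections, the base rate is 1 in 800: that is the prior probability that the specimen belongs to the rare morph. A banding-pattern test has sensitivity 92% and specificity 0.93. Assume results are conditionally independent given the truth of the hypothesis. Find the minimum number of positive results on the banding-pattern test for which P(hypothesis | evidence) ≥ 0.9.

Prior odds: 0.00125 ÷ 0.99875 = 1/799.
False-positive rate = 1 − 0.93 = 0.07; likelihood ratio of a positive = 0.92/0.07 = 92/7.
Target odds: 0.9 ÷ 0.1 = 9.
Need (1/799) × (92/7)ⁿ ≥ 9, i.e. (92/7)ⁿ ≥ 7191.
(92/7)³ = 778688/343 falls short of 7191 but (92/7)⁴ = 71639296/2401 reaches it, so n = 4.

4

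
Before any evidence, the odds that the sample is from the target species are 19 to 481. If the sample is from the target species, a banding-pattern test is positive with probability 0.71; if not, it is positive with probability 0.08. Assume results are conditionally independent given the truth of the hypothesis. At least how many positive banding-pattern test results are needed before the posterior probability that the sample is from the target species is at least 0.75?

Prior odds = 19/481.
Likelihood ratio of a positive = 0.71/0.08 = 8.875.
Target odds: 0.75 ÷ 0.25 = 3.
Require 8.875ⁿ ≥ 3 ÷ (19/481) = 1443/19.
8.875¹ = 8.875 falls short of 1443/19 but 8.875² = 78.765625 reaches it, so n = 2.

2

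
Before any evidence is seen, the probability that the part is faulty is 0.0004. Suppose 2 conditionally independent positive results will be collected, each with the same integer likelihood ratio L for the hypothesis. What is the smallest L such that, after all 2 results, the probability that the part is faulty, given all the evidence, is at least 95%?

Prior odds = 0.0004/0.9996 = 1/2499.
Target odds = 0.95/0.05 = 19.
Need L² ≥ 19 ÷ (1/2499) = 47481.
217² = 47089 < 47481 ≤ 47524 = 218², so L = 218.

218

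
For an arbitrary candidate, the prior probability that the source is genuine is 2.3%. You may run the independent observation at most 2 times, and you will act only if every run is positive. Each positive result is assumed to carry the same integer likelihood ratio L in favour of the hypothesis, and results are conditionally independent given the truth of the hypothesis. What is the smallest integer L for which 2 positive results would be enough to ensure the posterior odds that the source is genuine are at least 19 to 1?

Prior odds = 0.023/0.977 = 23/977.
Target odds = 19.
Need L² ≥ 19 ÷ (23/977) = 18563/23.
28² = 784 < 18563/23 ≤ 841 = 29², so L = 29.

29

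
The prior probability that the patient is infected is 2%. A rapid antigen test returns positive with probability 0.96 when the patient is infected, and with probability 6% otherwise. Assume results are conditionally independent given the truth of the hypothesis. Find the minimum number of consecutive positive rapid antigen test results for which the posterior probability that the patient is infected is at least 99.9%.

Prior odds: 0.02 ÷ 0.98 = 1/49.
Likelihood ratio of a positive result = 0.96/0.06 = 16.
Target posterior odds = 0.999/0.001 = 999.
Need (1/49) × 16ⁿ ≥ 999, i.e. 16ⁿ ≥ 48951.
16³ = 4096 falls short of 48951 but 16⁴ = 65536 reaches it, so n = 4.

4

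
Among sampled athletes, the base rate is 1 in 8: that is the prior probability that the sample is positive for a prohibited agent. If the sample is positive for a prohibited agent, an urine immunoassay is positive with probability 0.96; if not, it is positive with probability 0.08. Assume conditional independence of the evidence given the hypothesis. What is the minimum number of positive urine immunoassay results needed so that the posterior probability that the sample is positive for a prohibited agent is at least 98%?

3

Prior odds = 0.125/0.875 = 1/7.
Likelihood ratio of a positive = 0.96/0.08 = 12.
Target posterior odds = 0.98/0.02 = 49.
Need (1/7) × 12ⁿ ≥ 49, i.e. 12ⁿ ≥ 343.
12² = 144 falls short of 343 but 12³ = 1728 reaches it, so n = 3.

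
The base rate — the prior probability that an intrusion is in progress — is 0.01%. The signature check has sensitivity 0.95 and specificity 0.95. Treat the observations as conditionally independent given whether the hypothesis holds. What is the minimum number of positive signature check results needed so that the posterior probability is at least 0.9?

4

Prior odds: 0.0001 ÷ 0.9999 = 1/9999.
False-positive rate = 1 − 0.95 = 0.05; likelihood ratio of a positive = 0.95/0.05 = 19.
Target odds: 0.9 ÷ 0.1 = 9.
Need (1/9999) × 19ⁿ ≥ 9, i.e. 19ⁿ ≥ 89991.
19³ = 6859 falls short of 89991 but 19⁴ = 130321 reaches it, so n = 4.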